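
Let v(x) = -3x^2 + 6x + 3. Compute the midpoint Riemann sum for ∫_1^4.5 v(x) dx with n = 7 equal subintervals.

Δx = (4.5 − 1)/7 = 0.5.
Midpoints: 1.25, 1.75, 2.25, 2.75, 3.25, 3.75, 4.25.
v(1.25) = 5.8125, v(1.75) = 4.3125, v(2.25) = 1.3125, v(2.75) = -3.1875, v(3.25) = -9.1875, v(3.75) = -16.6875, v(4.25) = -25.6875.
Sum = Δx · [v(1.25) + v(1.75) + v(2.25) + ...].
Sum = -21.65625.

-21.65625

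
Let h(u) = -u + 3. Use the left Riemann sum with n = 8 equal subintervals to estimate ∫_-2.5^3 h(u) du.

17.015625

Δu = (3 − (-2.5))/8 = 0.6875.
Left endpoints: -2.5, -1.8125, -1.125, -0.4375, 0.25, 0.9375, 1.625, 2.3125.
h(-2.5) = 5.5, h(-1.8125) = 4.8125, h(-1.125) = 4.125, h(-0.4375) = 3.4375, h(0.25) = 2.75, h(0.9375) = 2.0625, h(1.625) = 1.375, h(2.3125) = 0.6875.
Sum = Δu · [h(-2.5) + h(-1.8125) + h(-1.125) + ...].
Sum = 17.015625.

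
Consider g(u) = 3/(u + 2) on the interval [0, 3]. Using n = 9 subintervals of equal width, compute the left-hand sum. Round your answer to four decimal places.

Δu = (3 − 0)/9 = 1/3.
Left endpoints: 0, 1/3, 2/3, 1, 4/3, 5/3, 2, 7/3, 8/3.
g(0) = 1.5, g(1/3) = 9/7, g(2/3) = 1.125, g(1) = 1, g(4/3) = 0.9, g(5/3) = 9/11, g(2) = 0.75, g(7/3) = 9/13, g(8/3) = 9/14.
Sum = Δu · [g(0) + g(1/3) + g(2/3) + ...].
Sum ≈ 2.9047.

2.9047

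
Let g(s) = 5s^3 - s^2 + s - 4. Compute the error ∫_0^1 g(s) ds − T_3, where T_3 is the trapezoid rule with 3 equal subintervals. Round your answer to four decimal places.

-0.1204

Exact integral: ∫_0^1 g(s) ds ≈ -2.583333.
T_3 ≈ -2.462963.
Error ≈ -2.583333 − (-2.462963) ≈ -0.1204.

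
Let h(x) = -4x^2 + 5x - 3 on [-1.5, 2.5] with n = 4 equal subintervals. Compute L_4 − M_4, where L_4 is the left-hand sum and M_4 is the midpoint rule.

-6

L_4 = -32.
M_4 = -26.
L_4 − M_4 = -6.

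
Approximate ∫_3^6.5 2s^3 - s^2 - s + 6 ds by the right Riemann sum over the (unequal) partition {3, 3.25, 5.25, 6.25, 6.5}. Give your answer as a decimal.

Subinterval widths: 0.25, 2, 1, 0.25.
Right endpoints: 3.25, 5.25, 6.25, 6.5.
f(3.25) = 60.84375, f(5.25) = 262.59375, f(6.25) = 448.96875, f(6.5) = 506.5.
Sum = Σ Δs_i · f(s_i).
Sum = 1115.9921875.

1115.9921875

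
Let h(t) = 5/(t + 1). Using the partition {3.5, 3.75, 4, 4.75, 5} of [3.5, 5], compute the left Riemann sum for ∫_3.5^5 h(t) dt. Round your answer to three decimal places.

1.508

Subinterval widths: 0.25, 0.25, 0.75, 0.25.
Left endpoints: 3.5, 3.75, 4, 4.75.
h(3.5) = 10/9, h(3.75) = 20/19, h(4) = 1, h(4.75) = 20/23.
Sum = Σ Δt_i · h(t_i).
Sum ≈ 1.508.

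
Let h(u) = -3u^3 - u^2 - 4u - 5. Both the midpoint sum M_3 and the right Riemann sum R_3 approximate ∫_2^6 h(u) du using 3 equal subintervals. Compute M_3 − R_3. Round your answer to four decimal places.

M_3 ≈ -1091.407407.
R_3 ≈ -1605.185185.
M_3 − R_3 ≈ 513.7778.

513.7778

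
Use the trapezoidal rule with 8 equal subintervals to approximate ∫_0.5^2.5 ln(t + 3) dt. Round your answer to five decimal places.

Δt = (2.5 − 0.5)/8 = 0.25.
f(0.5) ≈ 1.25276, f(0.75) ≈ 1.32176, f(1) ≈ 1.38629, f(1.25) ≈ 1.44692, f(1.5) ≈ 1.50408, f(1.75) ≈ 1.55814, f(2) ≈ 1.60944, f(2.25) ≈ 1.65823, f(2.5) ≈ 1.70475.
T_8 = (Δt/2)·[f(t_0) + 2f(t_1) + ... + 2f(t_{7}) + f(t_8)].
Sum ≈ 2.99090.

2.99090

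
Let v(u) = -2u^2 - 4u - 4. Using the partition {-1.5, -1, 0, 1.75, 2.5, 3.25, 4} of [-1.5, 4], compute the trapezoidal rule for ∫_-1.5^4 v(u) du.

Subinterval widths: 0.5, 1, 1.75, 0.75, 0.75, 0.75.
v(-1.5) = -2.5, v(-1) = -2, v(0) = -4, v(1.75) = -17.125, v(2.5) = -26.5, v(3.25) = -38.125, v(4) = -52.
On each subinterval the trapezoid contributes (Δu_i/2)·[v(u_{i-1}) + v(u_i)].
Sum = -97.

-97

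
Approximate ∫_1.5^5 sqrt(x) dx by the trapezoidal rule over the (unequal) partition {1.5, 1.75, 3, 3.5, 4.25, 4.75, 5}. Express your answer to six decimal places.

6.215335

Subinterval widths: 0.25, 1.25, 0.5, 0.75, 0.5, 0.25.
f(1.5) ≈ 1.224745, f(1.75) ≈ 1.322876, f(3) ≈ 1.732051, f(3.5) ≈ 1.870829, f(4.25) ≈ 2.061553, f(4.75) ≈ 2.179449, f(5) ≈ 2.236068.
On each subinterval the trapezoid contributes (Δx_i/2)·[f(x_{i-1}) + f(x_i)].
Sum ≈ 6.215335.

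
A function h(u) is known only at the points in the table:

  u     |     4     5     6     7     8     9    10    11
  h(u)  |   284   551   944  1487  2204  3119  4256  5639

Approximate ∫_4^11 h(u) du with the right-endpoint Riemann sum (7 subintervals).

Δu = 1.
Sum = 1·[551 + 944 + 1487 + 2204 + 3119 + 4256 + 5639] = 18200.

18200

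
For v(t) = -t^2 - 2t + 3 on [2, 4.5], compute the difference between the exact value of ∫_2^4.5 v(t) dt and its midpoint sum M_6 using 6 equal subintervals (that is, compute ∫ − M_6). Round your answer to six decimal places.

-0.036169

Exact integral: ∫_2^4.5 v(t) dt ≈ -36.45833333.
M_6 ≈ -36.42216435.
Error ≈ -36.45833333 − (-36.42216435) ≈ -0.036169.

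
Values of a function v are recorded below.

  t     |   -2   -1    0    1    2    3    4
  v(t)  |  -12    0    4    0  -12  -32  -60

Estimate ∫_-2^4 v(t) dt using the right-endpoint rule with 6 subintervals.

-100

Δt = 1.
Sum = 1·[0 + 4 + 0 + (-12) + (-32) + (-60)] = -100.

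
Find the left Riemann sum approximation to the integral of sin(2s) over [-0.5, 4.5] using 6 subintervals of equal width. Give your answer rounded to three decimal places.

Δs = (4.5 − (-0.5))/6 = 5/6.
Left endpoints: -0.5, 1/3, 7/6, 2, 17/6, 11/3.
f(-0.5) ≈ -0.841, f(1/3) ≈ 0.618, f(7/6) ≈ 0.723, f(2) ≈ -0.757, f(17/6) ≈ -0.578, f(11/3) ≈ 0.867.
Sum = Δs · [f(-0.5) + f(1/3) + f(7/6) + ...].
Sum ≈ 0.027.

0.027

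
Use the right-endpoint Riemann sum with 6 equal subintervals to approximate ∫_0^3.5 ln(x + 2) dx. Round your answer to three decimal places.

Δx = (3.5 − 0)/6 = 7/12.
Right endpoints: 7/12, 7/6, 1.75, 7/3, 35/12, 3.5.
f(7/12) ≈ 0.949, f(7/6) ≈ 1.153, f(1.75) ≈ 1.322, f(7/3) ≈ 1.466, f(35/12) ≈ 1.593, f(3.5) ≈ 1.705.
Sum = Δx · [f(7/12) + f(7/6) + f(1.75) + ...].
Sum ≈ 4.776.

4.776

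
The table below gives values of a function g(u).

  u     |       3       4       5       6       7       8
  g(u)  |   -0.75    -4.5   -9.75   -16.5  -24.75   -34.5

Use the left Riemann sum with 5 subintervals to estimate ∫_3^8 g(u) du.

Δu = 1.
Sum = 1·[(-0.75) + (-4.5) + (-9.75) + (-16.5) + (-24.75)] = -56.25.

-56.25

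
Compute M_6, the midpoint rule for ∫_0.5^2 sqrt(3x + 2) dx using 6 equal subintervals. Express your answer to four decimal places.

3.5739

Δx = (2 − 0.5)/6 = 0.25.
Midpoints: 0.625, 0.875, 1.125, 1.375, 1.625, 1.875.
f(0.625) ≈ 1.9685, f(0.875) ≈ 2.1506, f(1.125) ≈ 2.3184, f(1.375) ≈ 2.4749, f(1.625) ≈ 2.6220, f(1.875) ≈ 2.7613.
Sum = Δx · [f(0.625) + f(0.875) + f(1.125) + ...].
Sum ≈ 3.5739.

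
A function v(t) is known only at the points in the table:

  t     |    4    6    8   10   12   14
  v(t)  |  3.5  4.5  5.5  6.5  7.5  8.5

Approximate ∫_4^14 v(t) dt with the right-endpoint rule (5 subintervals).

65

Δt = 2.
Sum = 2·[4.5 + 5.5 + 6.5 + 7.5 + 8.5] = 65.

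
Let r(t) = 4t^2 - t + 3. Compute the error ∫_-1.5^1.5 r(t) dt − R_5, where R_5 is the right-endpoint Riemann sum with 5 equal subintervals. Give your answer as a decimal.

0.18

Exact integral: ∫_-1.5^1.5 r(t) dt = 18.
R_5 = 17.82.
Error = 18 − 17.82 = 0.18.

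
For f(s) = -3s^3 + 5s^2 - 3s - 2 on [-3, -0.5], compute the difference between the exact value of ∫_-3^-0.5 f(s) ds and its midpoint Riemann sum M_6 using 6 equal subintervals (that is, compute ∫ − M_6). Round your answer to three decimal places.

0.751

Exact integral: ∫_-3^-0.5 f(s) ds ≈ 113.61979.
M_6 ≈ 112.86929.
Error ≈ 113.61979 − 112.86929 ≈ 0.751.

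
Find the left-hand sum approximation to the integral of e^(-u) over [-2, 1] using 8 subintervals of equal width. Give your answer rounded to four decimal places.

Δu = (1 − (-2))/8 = 0.375.
Left endpoints: -2, -1.625, -1.25, -0.875, -0.5, -0.125, 0.25, 0.625.
f(-2) ≈ 7.3891, f(-1.625) ≈ 5.0784, f(-1.25) ≈ 3.4903, f(-0.875) ≈ 2.3989, f(-0.5) ≈ 1.6487, f(-0.125) ≈ 1.1331, f(0.25) ≈ 0.7788, f(0.625) ≈ 0.5353.
Sum = Δu · [f(-2) + f(-1.625) + f(-1.25) + ...].
Sum ≈ 8.4197.

8.4197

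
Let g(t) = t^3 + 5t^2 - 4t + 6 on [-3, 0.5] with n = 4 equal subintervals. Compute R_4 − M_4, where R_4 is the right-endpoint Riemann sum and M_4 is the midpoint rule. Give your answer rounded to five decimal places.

-12.56104

R_4 ≈ 50.6337891.
M_4 ≈ 63.1948242.
R_4 − M_4 ≈ -12.56104.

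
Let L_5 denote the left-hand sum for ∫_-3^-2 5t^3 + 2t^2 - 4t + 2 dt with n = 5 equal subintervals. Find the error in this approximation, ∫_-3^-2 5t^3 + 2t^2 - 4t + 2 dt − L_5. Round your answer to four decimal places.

Exact integral: ∫_-3^-2 f(t) dt ≈ -56.583333.
L_5 = -64.92.
Error ≈ -56.583333 − (-64.92) ≈ 8.3367.

8.3367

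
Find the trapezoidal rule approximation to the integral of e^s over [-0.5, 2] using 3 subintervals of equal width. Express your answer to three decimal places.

7.171

Δs = (2 − (-0.5))/3 = 5/6.
f(-0.5) ≈ 0.607, f(1/3) ≈ 1.396, f(7/6) ≈ 3.211, f(2) ≈ 7.389.
T_3 = (Δs/2)·[f(s_0) + 2f(s_1) + 2f(s_2) + f(s_3)].
Sum ≈ 7.171.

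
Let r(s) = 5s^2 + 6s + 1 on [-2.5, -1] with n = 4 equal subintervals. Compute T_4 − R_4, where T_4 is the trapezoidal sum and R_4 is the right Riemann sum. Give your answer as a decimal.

T_4 = 10.30078125.
R_4 = 7.06640625.
T_4 − R_4 = 3.234375.

3.234375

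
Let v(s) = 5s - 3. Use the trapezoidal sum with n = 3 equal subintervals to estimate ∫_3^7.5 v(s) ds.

104.625

Δs = (7.5 − 3)/3 = 1.5.
v(3) = 12, v(4.5) = 19.5, v(6) = 27, v(7.5) = 34.5.
T_3 = (Δs/2)·[v(s_0) + 2v(s_1) + 2v(s_2) + v(s_3)].
Sum = 104.625.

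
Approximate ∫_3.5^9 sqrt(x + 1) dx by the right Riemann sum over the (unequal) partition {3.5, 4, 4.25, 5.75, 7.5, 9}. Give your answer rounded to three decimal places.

Subinterval widths: 0.5, 0.25, 1.5, 1.75, 1.5.
Right endpoints: 4, 4.25, 5.75, 7.5, 9.
f(4) ≈ 2.236, f(4.25) ≈ 2.291, f(5.75) ≈ 2.598, f(7.5) ≈ 2.915, f(9) ≈ 3.162.
Sum = Σ Δx_i · f(x_i).
Sum ≈ 15.433.

15.433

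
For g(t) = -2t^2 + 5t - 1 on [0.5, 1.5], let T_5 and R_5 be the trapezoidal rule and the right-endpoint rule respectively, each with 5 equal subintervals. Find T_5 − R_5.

T_5 = 1.82.
R_5 = 1.92.
T_5 − R_5 = -0.1.

-0.1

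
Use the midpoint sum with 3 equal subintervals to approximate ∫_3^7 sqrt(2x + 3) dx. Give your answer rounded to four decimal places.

14.3710

Δx = (7 − 3)/3 = 4/3.
Midpoints: 11/3, 5, 19/3.
f(11/3) ≈ 3.2146, f(5) ≈ 3.6056, f(19/3) ≈ 3.9581.
Sum = Δx · [f(11/3) + f(5) + f(19/3)].
Sum ≈ 14.3710.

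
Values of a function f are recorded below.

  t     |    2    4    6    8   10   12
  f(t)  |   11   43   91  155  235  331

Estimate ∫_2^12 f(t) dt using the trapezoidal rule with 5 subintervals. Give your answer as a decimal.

1390

Δt = 2.
T_5 = (2/2)·[11 + 2·43 + 2·91 + 2·155 + 2·235 + 331] = 1390.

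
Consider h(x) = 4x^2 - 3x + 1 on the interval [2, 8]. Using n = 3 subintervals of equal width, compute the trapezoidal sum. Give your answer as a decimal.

Δx = (8 − 2)/3 = 2.
h(2) = 11, h(4) = 53, h(6) = 127, h(8) = 233.
T_3 = (Δx/2)·[h(x_0) + 2h(x_1) + 2h(x_2) + h(x_3)].
Sum = 604.

604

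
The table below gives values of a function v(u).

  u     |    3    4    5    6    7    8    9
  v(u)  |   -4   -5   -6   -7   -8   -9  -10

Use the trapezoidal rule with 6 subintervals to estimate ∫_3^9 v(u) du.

Δu = 1.
T_6 = (1/2)·[(-4) + 2·(-5) + 2·(-6) + 2·(-7) + 2·(-8) + 2·(-9) + (-10)] = -42.

-42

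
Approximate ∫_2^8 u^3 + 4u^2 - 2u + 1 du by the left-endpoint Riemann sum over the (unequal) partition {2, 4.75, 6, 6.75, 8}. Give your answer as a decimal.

1152.2734375

Subinterval widths: 2.75, 1.25, 0.75, 1.25.
Left endpoints: 2, 4.75, 6, 6.75.
f(2) = 21, f(4.75) = 188.921875, f(6) = 349, f(6.75) = 477.296875.
Sum = Σ Δu_i · f(u_i).
Sum = 1152.2734375.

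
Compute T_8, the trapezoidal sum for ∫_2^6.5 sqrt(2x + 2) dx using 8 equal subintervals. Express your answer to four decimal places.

Δx = (6.5 − 2)/8 = 0.5625.
f(2) ≈ 2.4495, f(2.5625) ≈ 2.6693, f(3.125) ≈ 2.8723, f(3.6875) ≈ 3.0619, f(4.25) ≈ 3.2404, f(4.8125) ≈ 3.4095, f(5.375) ≈ 3.5707, f(5.9375) ≈ 3.7249, f(6.5) ≈ 3.8730.
T_8 = (Δx/2)·[f(x_0) + 2f(x_1) + ... + 2f(x_{7}) + f(x_8)].
Sum ≈ 14.4620.

14.4620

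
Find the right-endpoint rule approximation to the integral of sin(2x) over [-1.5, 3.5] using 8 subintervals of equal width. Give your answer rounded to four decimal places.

Δx = (3.5 − (-1.5))/8 = 0.625.
Right endpoints: -0.875, -0.25, 0.375, 1, 1.625, 2.25, 2.875, 3.5.
f(-0.875) ≈ -0.9840, f(-0.25) ≈ -0.4794, f(0.375) ≈ 0.6816, f(1) ≈ 0.9093, f(1.625) ≈ -0.1082, f(2.25) ≈ -0.9775, f(2.875) ≈ -0.5083, f(3.5) ≈ 0.6570.
Sum = Δx · [f(-0.875) + f(-0.25) + f(0.375) + ...].
Sum ≈ -0.5059.

-0.5059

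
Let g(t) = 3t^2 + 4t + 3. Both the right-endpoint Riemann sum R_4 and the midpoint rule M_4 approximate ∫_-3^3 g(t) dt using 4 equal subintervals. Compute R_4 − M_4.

28.125

R_4 = 96.75.
M_4 = 68.625.
R_4 − M_4 = 28.125.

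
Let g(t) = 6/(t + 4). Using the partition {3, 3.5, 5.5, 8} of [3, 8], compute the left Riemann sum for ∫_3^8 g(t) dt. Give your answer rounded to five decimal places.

3.60752

Subinterval widths: 0.5, 2, 2.5.
Left endpoints: 3, 3.5, 5.5.
g(3) = 6/7, g(3.5) = 0.8, g(5.5) = 12/19.
Sum = Σ Δt_i · g(t_i).
Sum ≈ 3.60752.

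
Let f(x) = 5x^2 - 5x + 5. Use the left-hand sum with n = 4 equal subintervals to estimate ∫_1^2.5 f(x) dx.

Δx = (2.5 − 1)/4 = 0.375.
Left endpoints: 1, 1.375, 1.75, 2.125.
f(1) = 5, f(1.375) = 7.578125, f(1.75) = 11.5625, f(2.125) = 16.953125.
Sum = Δx · [f(1) + f(1.375) + f(1.75) + f(2.125)].
Sum = 15.41015625.

15.41015625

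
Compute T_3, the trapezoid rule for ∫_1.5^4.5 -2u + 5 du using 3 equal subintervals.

-3

Δu = (4.5 − 1.5)/3 = 1.
f(1.5) = 2, f(2.5) = 0, f(3.5) = -2, f(4.5) = -4.
T_3 = (Δu/2)·[f(u_0) + 2f(u_1) + 2f(u_2) + f(u_3)].
Sum = -3.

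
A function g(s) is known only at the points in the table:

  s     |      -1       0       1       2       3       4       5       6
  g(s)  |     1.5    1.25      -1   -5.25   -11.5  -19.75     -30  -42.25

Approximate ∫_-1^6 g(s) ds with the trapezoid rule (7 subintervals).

Δs = 1.
T_7 = (1/2)·[1.5 + 2·1.25 + 2·(-1) + 2·(-5.25) + 2·(-11.5) + 2·(-19.75) + 2·(-30) + (-42.25)] = -86.625.

-86.625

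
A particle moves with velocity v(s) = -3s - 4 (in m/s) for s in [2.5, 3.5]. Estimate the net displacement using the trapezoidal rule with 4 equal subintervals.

Δs = (3.5 − 2.5)/4 = 0.25.
v(2.5) = -11.5, v(2.75) = -12.25, v(3) = -13, v(3.25) = -13.75, v(3.5) = -14.5.
T_4 = (Δs/2)·[v(s_0) + 2v(s_1) + 2v(s_2) + 2v(s_3) + v(s_4)].
Sum = -13.

-13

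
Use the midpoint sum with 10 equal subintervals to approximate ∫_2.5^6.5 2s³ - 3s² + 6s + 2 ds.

Δs = (6.5 − 2.5)/10 = 0.4.
Midpoints: 2.7, 3.1, 3.5, 3.9, 4.3, 4.7, 5.1, 5.5, 5.9, 6.3.
f(2.7) = 35.696, f(3.1) = 51.352, f(3.5) = 72, f(3.9) = 98.408, f(4.3) = 131.344, f(4.7) = 171.576, f(5.1) = 219.872, f(5.5) = 277, f(5.9) = 343.728, f(6.3) = 420.824.
Sum = Δs · [f(2.7) + f(3.1) + f(3.5) + ...].
Sum = 728.72.

728.72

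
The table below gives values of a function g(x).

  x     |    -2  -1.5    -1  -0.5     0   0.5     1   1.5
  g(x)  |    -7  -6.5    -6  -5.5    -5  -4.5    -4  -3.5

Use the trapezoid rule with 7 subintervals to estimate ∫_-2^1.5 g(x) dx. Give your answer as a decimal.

Δx = 0.5.
T_7 = (0.5/2)·[(-7) + 2·(-6.5) + 2·(-6) + 2·(-5.5) + 2·(-5) + 2·(-4.5) + 2·(-4) + (-3.5)] = -18.375.

-18.375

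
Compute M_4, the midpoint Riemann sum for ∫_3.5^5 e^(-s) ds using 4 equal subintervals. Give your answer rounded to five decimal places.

0.02332

Δs = (5 − 3.5)/4 = 0.375.
Midpoints: 3.6875, 4.0625, 4.4375, 4.8125.
f(3.6875) ≈ 0.02503, f(4.0625) ≈ 0.01721, f(4.4375) ≈ 0.01183, f(4.8125) ≈ 0.00813.
Sum = Δs · [f(3.6875) + f(4.0625) + f(4.4375) + f(4.8125)].
Sum ≈ 0.02332.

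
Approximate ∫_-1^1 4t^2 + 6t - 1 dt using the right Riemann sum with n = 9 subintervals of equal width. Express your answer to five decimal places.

2.06584

Δt = (1 − (-1))/9 = 2/9.
Right endpoints: -7/9, -5/9, -1/3, -1/9, 1/9, 1/3, 5/9, 7/9, 1.
f(-7/9) = -263/81, f(-5/9) = -251/81, f(-1/3) = -23/9, f(-1/9) = -131/81, f(1/9) = -23/81, f(1/3) = 13/9, f(5/9) = 289/81, f(7/9) = 493/81, f(1) = 9.
Sum = Δt · [f(-7/9) + f(-5/9) + f(-1/3) + ...].
Sum ≈ 2.06584.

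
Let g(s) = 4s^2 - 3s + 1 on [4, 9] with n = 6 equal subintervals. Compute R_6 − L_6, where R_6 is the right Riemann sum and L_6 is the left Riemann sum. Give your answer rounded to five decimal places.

R_6 ≈ 898.5648148.
L_6 ≈ 694.3981481.
R_6 − L_6 ≈ 204.16667.

204.16667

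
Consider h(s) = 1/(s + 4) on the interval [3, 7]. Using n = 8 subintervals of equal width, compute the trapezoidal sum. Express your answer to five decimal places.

0.45224

Δs = (7 − 3)/8 = 0.5.
h(3) = 1/7, h(3.5) = 2/15, h(4) = 0.125, h(4.5) = 2/17, h(5) = 1/9, h(5.5) = 2/19, h(6) = 0.1, h(6.5) = 2/21, h(7) = 1/11.
T_8 = (Δs/2)·[h(s_0) + 2h(s_1) + ... + 2h(s_{7}) + h(s_8)].
Sum ≈ 0.45224.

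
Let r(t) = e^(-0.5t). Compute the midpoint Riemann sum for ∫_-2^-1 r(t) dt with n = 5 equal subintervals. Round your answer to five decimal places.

2.13823

Δt = (-1 − (-2))/5 = 0.2.
Midpoints: -1.9, -1.7, -1.5, -1.3, -1.1.
r(-1.9) ≈ 2.58571, r(-1.7) ≈ 2.33965, r(-1.5) ≈ 2.11700, r(-1.3) ≈ 1.91554, r(-1.1) ≈ 1.73325.
Sum = Δt · [r(-1.9) + r(-1.7) + r(-1.5) + r(-1.3) + r(-1.1)].
Sum ≈ 2.13823.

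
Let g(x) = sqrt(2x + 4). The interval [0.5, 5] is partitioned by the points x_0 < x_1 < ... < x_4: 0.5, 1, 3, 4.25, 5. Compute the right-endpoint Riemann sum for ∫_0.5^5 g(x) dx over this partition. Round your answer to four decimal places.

Subinterval widths: 0.5, 2, 1.25, 0.75.
Right endpoints: 1, 3, 4.25, 5.
g(1) ≈ 2.4495, g(3) ≈ 3.1623, g(4.25) ≈ 3.5355, g(5) ≈ 3.7417.
Sum = Σ Δx_i · g(x_i).
Sum ≈ 14.7750.

14.7750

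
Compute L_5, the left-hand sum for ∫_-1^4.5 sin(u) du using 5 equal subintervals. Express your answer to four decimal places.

Δu = (4.5 − (-1))/5 = 1.1.
Left endpoints: -1, 0.1, 1.2, 2.3, 3.4.
f(-1) ≈ -0.8415, f(0.1) ≈ 0.0998, f(1.2) ≈ 0.9320, f(2.3) ≈ 0.7457, f(3.4) ≈ -0.2555.
Sum = Δu · [f(-1) + f(0.1) + f(1.2) + f(2.3) + f(3.4)].
Sum ≈ 0.7486.

0.7486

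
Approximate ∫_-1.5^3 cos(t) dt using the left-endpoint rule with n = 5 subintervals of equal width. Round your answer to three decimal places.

Δt = (3 − (-1.5))/5 = 0.9.
Left endpoints: -1.5, -0.6, 0.3, 1.2, 2.1.
f(-1.5) ≈ 0.071, f(-0.6) ≈ 0.825, f(0.3) ≈ 0.955, f(1.2) ≈ 0.362, f(2.1) ≈ -0.505.
Sum = Δt · [f(-1.5) + f(-0.6) + f(0.3) + f(1.2) + f(2.1)].
Sum ≈ 1.538.

1.538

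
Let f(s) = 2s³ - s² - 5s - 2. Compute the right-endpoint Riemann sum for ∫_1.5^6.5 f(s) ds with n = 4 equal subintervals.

1017.96875

Δs = (6.5 − 1.5)/4 = 1.25.
Right endpoints: 2.75, 4, 5.25, 6.5.
f(2.75) = 18.28125, f(4) = 90, f(5.25) = 233.59375, f(6.5) = 472.5.
Sum = Δs · [f(2.75) + f(4) + f(5.25) + f(6.5)].
Sum = 1017.96875.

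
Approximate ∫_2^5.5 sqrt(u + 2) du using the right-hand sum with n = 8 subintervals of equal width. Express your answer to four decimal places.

Δu = (5.5 − 2)/8 = 0.4375.
Right endpoints: 2.4375, 2.875, 3.3125, 3.75, 4.1875, 4.625, 5.0625, 5.5.
f(2.4375) ≈ 2.1065, f(2.875) ≈ 2.2079, f(3.3125) ≈ 2.3049, f(3.75) ≈ 2.3979, f(4.1875) ≈ 2.4875, f(4.625) ≈ 2.5739, f(5.0625) ≈ 2.6575, f(5.5) ≈ 2.7386.
Sum = Δu · [f(2.4375) + f(2.875) + f(3.3125) + ...].
Sum ≈ 8.5202.

8.5202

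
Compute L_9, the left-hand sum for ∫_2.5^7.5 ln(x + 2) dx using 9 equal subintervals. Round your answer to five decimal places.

Δx = (7.5 − 2.5)/9 = 5/9.
Left endpoints: 2.5, 55/18, 65/18, 25/6, 85/18, 95/18, 35/6, 115/18, 125/18.
f(2.5) ≈ 1.50408, f(55/18) ≈ 1.62049, f(65/18) ≈ 1.72475, f(25/6) ≈ 1.81916, f(85/18) ≈ 1.90542, f(95/18) ≈ 1.98483, f(35/6) ≈ 2.05839, f(115/18) ≈ 2.12691, f(125/18) ≈ 2.19103.
Sum = Δx · [f(2.5) + f(55/18) + f(65/18) + ...].
Sum ≈ 9.40836.

9.40836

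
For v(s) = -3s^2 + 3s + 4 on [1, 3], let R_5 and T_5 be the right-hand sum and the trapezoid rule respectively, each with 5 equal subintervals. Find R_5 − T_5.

-3.6

R_5 = -9.76.
T_5 = -6.16.
R_5 − T_5 = -3.6.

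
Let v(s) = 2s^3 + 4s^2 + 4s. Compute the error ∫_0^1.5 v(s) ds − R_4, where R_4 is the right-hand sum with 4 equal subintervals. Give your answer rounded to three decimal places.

Exact integral: ∫_0^1.5 v(s) ds = 11.53125.
R_4 ≈ 15.90820.
Error ≈ 11.53125 − 15.90820 ≈ -4.377.

-4.377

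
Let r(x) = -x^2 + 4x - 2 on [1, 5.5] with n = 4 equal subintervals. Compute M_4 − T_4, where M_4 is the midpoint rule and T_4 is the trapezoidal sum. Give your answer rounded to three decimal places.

M_4 ≈ -5.15039.
T_4 = -6.57421875.
M_4 − T_4 ≈ 1.424.

1.424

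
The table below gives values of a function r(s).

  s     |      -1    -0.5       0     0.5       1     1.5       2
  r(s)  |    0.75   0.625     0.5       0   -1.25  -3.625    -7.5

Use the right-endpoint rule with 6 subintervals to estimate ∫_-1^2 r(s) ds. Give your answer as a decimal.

Δs = 0.5.
Sum = 0.5·[0.625 + 0.5 + 0 + (-1.25) + (-3.625) + (-7.5)] = -5.625.

-5.625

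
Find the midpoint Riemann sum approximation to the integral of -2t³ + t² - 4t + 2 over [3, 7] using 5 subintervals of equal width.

-1120.48

Δt = (7 − 3)/5 = 0.8.
Midpoints: 3.4, 4.2, 5, 5.8, 6.6.
f(3.4) = -78.648, f(4.2) = -145.336, f(5) = -243, f(5.8) = -377.784, f(6.6) = -555.832.
Sum = Δt · [f(3.4) + f(4.2) + f(5) + f(5.8) + f(6.6)].
Sum = -1120.48.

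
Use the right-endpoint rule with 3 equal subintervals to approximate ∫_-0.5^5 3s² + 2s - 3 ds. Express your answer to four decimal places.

220.7639

Δs = (5 − (-0.5))/3 = 11/6.
Right endpoints: 4/3, 19/6, 5.
f(4/3) = 5, f(19/6) = 401/12, f(5) = 82.
Sum = Δs · [f(4/3) + f(19/6) + f(5)].
Sum ≈ 220.7639.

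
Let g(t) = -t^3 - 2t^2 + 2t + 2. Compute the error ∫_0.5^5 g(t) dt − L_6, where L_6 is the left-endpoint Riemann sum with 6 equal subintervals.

Exact integral: ∫_0.5^5 g(t) dt = -205.734375.
L_6 = -148.04296875.
Error = -205.734375 − (-148.04296875) = -57.69140625.

-57.69140625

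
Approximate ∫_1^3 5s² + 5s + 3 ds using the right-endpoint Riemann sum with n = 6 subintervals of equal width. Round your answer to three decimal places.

77.852

Δs = (3 − 1)/6 = 1/3.
Right endpoints: 4/3, 5/3, 2, 7/3, 8/3, 3.
f(4/3) = 167/9, f(5/3) = 227/9, f(2) = 33, f(7/3) = 377/9, f(8/3) = 467/9, f(3) = 63.
Sum = Δs · [f(4/3) + f(5/3) + f(2) + ...].
Sum ≈ 77.852.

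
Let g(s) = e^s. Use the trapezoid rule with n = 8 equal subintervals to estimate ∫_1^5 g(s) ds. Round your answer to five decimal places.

148.71761

Δs = (5 − 1)/8 = 0.5.
g(1) ≈ 2.71828, g(1.5) ≈ 4.48169, g(2) ≈ 7.38906, g(2.5) ≈ 12.18249, g(3) ≈ 20.08554, g(3.5) ≈ 33.11545, g(4) ≈ 54.59815, g(4.5) ≈ 90.01713, g(5) ≈ 148.41316.
T_8 = (Δs/2)·[g(s_0) + 2g(s_1) + ... + 2g(s_{7}) + g(s_8)].
Sum ≈ 148.71761.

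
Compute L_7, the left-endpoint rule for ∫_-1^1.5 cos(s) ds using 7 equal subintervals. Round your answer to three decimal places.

1.903

Δs = (1.5 − (-1))/7 = 5/14.
Left endpoints: -1, -9/14, -2/7, 1/14, 3/7, 11/14, 8/7.
f(-1) ≈ 0.540, f(-9/14) ≈ 0.800, f(-2/7) ≈ 0.959, f(1/14) ≈ 0.997, f(3/7) ≈ 0.910, f(11/14) ≈ 0.707, f(8/7) ≈ 0.415.
Sum = Δs · [f(-1) + f(-9/14) + f(-2/7) + ...].
Sum ≈ 1.903.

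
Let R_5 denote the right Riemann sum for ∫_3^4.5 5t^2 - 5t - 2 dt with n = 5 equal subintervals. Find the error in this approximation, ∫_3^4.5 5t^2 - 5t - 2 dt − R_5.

Exact integral: ∫_3^4.5 f(t) dt = 75.75.
R_5 = 83.175.
Error = 75.75 − 83.175 = -7.425.

-7.425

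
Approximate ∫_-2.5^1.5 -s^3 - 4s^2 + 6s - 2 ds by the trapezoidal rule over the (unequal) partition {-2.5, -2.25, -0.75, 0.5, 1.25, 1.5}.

Subinterval widths: 0.25, 1.5, 1.25, 0.75, 0.25.
f(-2.5) = -26.375, f(-2.25) = -24.359375, f(-0.75) = -8.328125, f(0.5) = -0.125, f(1.25) = -2.703125, f(1.5) = -5.375.
On each subinterval the trapezoid contributes (Δs_i/2)·[f(s_{i-1}) + f(s_i)].
Sum = -38.2109375.

-38.2109375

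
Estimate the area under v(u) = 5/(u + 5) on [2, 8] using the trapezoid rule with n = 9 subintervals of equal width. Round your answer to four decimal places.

Δu = (8 − 2)/9 = 2/3.
v(2) = 5/7, v(8/3) = 15/23, v(10/3) = 0.6, v(4) = 5/9, v(14/3) = 15/29, v(16/3) = 15/31, v(6) = 5/11, v(20/3) = 3/7, v(22/3) = 15/37, v(8) = 5/13.
T_9 = (Δu/2)·[v(u_0) + 2v(u_1) + ... + 2v(u_{8}) + v(u_9)].
Sum ≈ 3.0979.

3.0979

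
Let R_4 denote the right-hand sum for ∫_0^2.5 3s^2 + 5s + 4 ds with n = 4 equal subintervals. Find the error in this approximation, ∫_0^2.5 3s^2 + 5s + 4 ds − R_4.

Exact integral: ∫_0^2.5 f(s) ds = 41.25.
R_4 = 51.50390625.
Error = 41.25 − 51.50390625 = -10.25390625.

-10.25390625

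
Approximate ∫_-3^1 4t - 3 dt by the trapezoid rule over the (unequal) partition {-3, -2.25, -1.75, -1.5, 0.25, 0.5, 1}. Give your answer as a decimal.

-28

Subinterval widths: 0.75, 0.5, 0.25, 1.75, 0.25, 0.5.
f(-3) = -15, f(-2.25) = -12, f(-1.75) = -10, f(-1.5) = -9, f(0.25) = -2, f(0.5) = -1, f(1) = 1.
On each subinterval the trapezoid contributes (Δt_i/2)·[f(t_{i-1}) + f(t_i)].
Sum = -28.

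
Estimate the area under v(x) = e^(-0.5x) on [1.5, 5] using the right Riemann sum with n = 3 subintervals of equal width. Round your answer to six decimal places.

0.574908

Δx = (5 − 1.5)/3 = 7/6.
Right endpoints: 8/3, 23/6, 5.
v(8/3) ≈ 0.263597, v(23/6) ≈ 0.147096, v(5) ≈ 0.082085.
Sum = Δx · [v(8/3) + v(23/6) + v(5)].
Sum ≈ 0.574908.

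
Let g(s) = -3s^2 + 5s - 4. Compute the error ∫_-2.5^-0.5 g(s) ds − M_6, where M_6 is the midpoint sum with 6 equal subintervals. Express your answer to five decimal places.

Exact integral: ∫_-2.5^-0.5 g(s) ds = -38.5.
M_6 ≈ -38.4444444.
Error ≈ -38.5 − (-38.4444444) ≈ -0.05556.

-0.05556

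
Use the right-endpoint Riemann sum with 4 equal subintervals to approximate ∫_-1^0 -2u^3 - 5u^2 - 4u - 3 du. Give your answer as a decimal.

Δu = (0 − (-1))/4 = 0.25.
Right endpoints: -0.75, -0.5, -0.25, 0.
f(-0.75) = -1.96875, f(-0.5) = -2, f(-0.25) = -2.28125, f(0) = -3.
Sum = Δu · [f(-0.75) + f(-0.5) + f(-0.25) + f(0)].
Sum = -2.3125.

-2.3125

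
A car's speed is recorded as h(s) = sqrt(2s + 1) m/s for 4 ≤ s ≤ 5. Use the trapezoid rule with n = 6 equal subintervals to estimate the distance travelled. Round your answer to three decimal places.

Δs = (5 − 4)/6 = 1/6.
h(4) ≈ 3.000, h(25/6) ≈ 3.055, h(13/3) ≈ 3.109, h(4.5) ≈ 3.162, h(14/3) ≈ 3.215, h(29/6) ≈ 3.266, h(5) ≈ 3.317.
T_6 = (Δs/2)·[h(s_0) + 2h(s_1) + ... + 2h(s_{5}) + h(s_6)].
Sum ≈ 3.161.

3.161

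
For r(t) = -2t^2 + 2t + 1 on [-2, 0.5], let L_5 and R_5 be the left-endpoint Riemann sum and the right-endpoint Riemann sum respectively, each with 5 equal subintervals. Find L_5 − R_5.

L_5 = -10.
R_5 = -3.75.
L_5 − R_5 = -6.25.

-6.25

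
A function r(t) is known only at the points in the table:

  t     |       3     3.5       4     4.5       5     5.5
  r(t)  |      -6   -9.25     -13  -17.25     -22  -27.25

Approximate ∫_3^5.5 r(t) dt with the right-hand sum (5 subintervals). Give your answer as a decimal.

-44.375

Δt = 0.5.
Sum = 0.5·[(-9.25) + (-13) + (-17.25) + (-22) + (-27.25)] = -44.375.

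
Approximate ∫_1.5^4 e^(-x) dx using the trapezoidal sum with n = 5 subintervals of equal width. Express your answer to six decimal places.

0.209064

Δx = (4 − 1.5)/5 = 0.5.
f(1.5) ≈ 0.223130, f(2) ≈ 0.135335, f(2.5) ≈ 0.082085, f(3) ≈ 0.049787, f(3.5) ≈ 0.030197, f(4) ≈ 0.018316.
T_5 = (Δx/2)·[f(x_0) + 2f(x_1) + ... + 2f(x_{4}) + f(x_5)].
Sum ≈ 0.209064.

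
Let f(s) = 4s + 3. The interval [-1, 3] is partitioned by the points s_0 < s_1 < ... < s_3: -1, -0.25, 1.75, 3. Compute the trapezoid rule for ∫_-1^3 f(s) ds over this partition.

28

Subinterval widths: 0.75, 2, 1.25.
f(-1) = -1, f(-0.25) = 2, f(1.75) = 10, f(3) = 15.
On each subinterval the trapezoid contributes (Δs_i/2)·[f(s_{i-1}) + f(s_i)].
Sum = 28.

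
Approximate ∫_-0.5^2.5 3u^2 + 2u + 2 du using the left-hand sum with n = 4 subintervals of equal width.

Δu = (2.5 − (-0.5))/4 = 0.75.
Left endpoints: -0.5, 0.25, 1, 1.75.
f(-0.5) = 1.75, f(0.25) = 2.6875, f(1) = 7, f(1.75) = 14.6875.
Sum = Δu · [f(-0.5) + f(0.25) + f(1) + f(1.75)].
Sum = 19.59375.

19.59375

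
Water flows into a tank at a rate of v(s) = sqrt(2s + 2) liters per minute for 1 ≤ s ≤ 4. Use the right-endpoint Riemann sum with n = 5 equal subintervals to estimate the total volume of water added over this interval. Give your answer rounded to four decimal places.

8.2174

Δs = (4 − 1)/5 = 0.6.
Right endpoints: 1.6, 2.2, 2.8, 3.4, 4.
v(1.6) ≈ 2.2804, v(2.2) ≈ 2.5298, v(2.8) ≈ 2.7568, v(3.4) ≈ 2.9665, v(4) ≈ 3.1623.
Sum = Δs · [v(1.6) + v(2.2) + v(2.8) + v(3.4) + v(4)].
Sum ≈ 8.2174.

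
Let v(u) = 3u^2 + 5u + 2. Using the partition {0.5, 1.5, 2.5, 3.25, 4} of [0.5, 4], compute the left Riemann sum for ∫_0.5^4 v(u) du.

Subinterval widths: 1, 1, 0.75, 0.75.
Left endpoints: 0.5, 1.5, 2.5, 3.25.
v(0.5) = 5.25, v(1.5) = 16.25, v(2.5) = 33.25, v(3.25) = 49.9375.
Sum = Σ Δu_i · v(u_i).
Sum = 83.890625.

83.890625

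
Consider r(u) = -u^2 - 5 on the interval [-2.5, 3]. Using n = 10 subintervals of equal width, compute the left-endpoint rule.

-41.229375

Δu = (3 − (-2.5))/10 = 0.55.
Left endpoints: -2.5, -1.95, -1.4, -0.85, -0.3, 0.25, 0.8, 1.35, 1.9, 2.45.
r(-2.5) = -11.25, r(-1.95) = -8.8025, r(-1.4) = -6.96, r(-0.85) = -5.7225, r(-0.3) = -5.09, r(0.25) = -5.0625, r(0.8) = -5.64, r(1.35) = -6.8225, r(1.9) = -8.61, r(2.45) = -11.0025.
Sum = Δu · [r(-2.5) + r(-1.95) + r(-1.4) + ...].
Sum = -41.229375.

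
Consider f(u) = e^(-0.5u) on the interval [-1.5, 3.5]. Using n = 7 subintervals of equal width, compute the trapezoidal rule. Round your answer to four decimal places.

Δu = (3.5 − (-1.5))/7 = 5/7.
f(-1.5) ≈ 2.1170, f(-11/14) ≈ 1.4812, f(-1/14) ≈ 1.0364, f(9/14) ≈ 0.7251, f(19/14) ≈ 0.5073, f(29/14) ≈ 0.3550, f(39/14) ≈ 0.2484, f(3.5) ≈ 0.1738.
T_7 = (Δu/2)·[f(u_0) + 2f(u_1) + ... + 2f(u_{6}) + f(u_7)].
Sum ≈ 3.9277.

3.9277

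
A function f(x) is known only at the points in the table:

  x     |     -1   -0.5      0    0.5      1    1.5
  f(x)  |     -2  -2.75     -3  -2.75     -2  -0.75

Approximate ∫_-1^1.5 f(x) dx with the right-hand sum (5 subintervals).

Δx = 0.5.
Sum = 0.5·[(-2.75) + (-3) + (-2.75) + (-2) + (-0.75)] = -5.625.

-5.625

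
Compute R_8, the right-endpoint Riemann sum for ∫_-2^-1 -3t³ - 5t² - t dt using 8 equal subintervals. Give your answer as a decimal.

Δt = (-1 − (-2))/8 = 0.125.
Right endpoints: -1.875, -1.75, -1.625, -1.5, -1.375, -1.25, -1.125, -1.
f(-1.875) = 2085/512, f(-1.75) = 2.515625, f(-1.625) = 663/512, f(-1.5) = 0.375, f(-1.375) = -143/512, f(-1.25) = -0.703125, f(-1.125) = -477/512, f(-1) = -1.
Sum = Δt · [f(-1.875) + f(-1.75) + f(-1.625) + ...].
Sum = 0.66796875.

0.66796875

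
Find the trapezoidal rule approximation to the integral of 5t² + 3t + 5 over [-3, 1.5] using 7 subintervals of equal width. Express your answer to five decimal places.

Δt = (1.5 − (-3))/7 = 9/14.
f(-3) = 41, f(-33/14) = 5039/196, f(-12/7) = 713/49, f(-15/14) = 1475/196, f(-3/7) = 227/49, f(3/14) = 1151/196, f(6/7) = 551/49, f(1.5) = 20.75.
T_7 = (Δt/2)·[f(t_0) + 2f(t_1) + ... + 2f(t_{6}) + f(t_7)].
Sum ≈ 64.54974.

64.54974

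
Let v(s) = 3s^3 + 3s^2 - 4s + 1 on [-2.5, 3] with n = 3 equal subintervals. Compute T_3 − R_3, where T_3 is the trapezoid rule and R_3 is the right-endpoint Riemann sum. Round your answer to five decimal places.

T_3 ≈ 90.2534722.
R_3 ≈ 194.8680556.
T_3 − R_3 ≈ -104.61458.

-104.61458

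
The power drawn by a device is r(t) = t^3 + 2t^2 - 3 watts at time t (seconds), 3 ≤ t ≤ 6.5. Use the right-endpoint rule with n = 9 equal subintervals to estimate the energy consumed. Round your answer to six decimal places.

643.112397

Δt = (6.5 − 3)/9 = 7/18.
Right endpoints: 61/18, 34/9, 25/6, 41/9, 89/18, 16/3, 103/18, 55/9, 6.5.
r(61/18) = 343441/5832, r(34/9) = 57925/729, r(25/6) = 22477/216, r(41/9) = 96992/729, r(89/18) = 972629/5832, r(16/3) = 5551/27, r(103/18) = 1457155/5832, r(55/9) = 218638/729, r(6.5) = 356.125.
Sum = Δt · [r(61/18) + r(34/9) + r(25/6) + ...].
Sum ≈ 643.112397.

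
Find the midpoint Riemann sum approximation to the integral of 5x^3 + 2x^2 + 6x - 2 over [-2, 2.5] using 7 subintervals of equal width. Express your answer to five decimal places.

Δx = (2.5 − (-2))/7 = 9/14.
Midpoints: -47/28, -29/28, -11/28, 0.25, 25/28, 43/28, 61/28.
f(-47/28) = -660403/21952, f(-29/28) = -255169/21952, f(-11/28) = -95527/21952, f(0.25) = -0.296875, f(25/28) = 186821/21952, f(43/28) = 659447/21952, f(61/28) = 1586321/21952.
Sum = Δx · [f(-47/28) + f(-29/28) + f(-11/28) + ...].
Sum ≈ 41.43702.

41.43702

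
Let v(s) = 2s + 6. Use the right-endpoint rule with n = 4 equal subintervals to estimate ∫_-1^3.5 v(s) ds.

Δs = (3.5 − (-1))/4 = 1.125.
Right endpoints: 0.125, 1.25, 2.375, 3.5.
v(0.125) = 6.25, v(1.25) = 8.5, v(2.375) = 10.75, v(3.5) = 13.
Sum = Δs · [v(0.125) + v(1.25) + v(2.375) + v(3.5)].
Sum = 43.3125.

43.3125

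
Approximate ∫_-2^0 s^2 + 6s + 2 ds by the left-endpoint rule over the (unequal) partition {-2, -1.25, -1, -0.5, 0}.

Subinterval widths: 0.75, 0.25, 0.5, 0.5.
Left endpoints: -2, -1.25, -1, -0.5.
f(-2) = -6, f(-1.25) = -3.9375, f(-1) = -3, f(-0.5) = -0.75.
Sum = Σ Δs_i · f(s_i).
Sum = -7.359375.

-7.359375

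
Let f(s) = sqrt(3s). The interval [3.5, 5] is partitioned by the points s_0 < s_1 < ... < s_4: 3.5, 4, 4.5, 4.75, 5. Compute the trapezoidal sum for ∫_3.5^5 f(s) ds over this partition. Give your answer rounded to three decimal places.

5.348

Subinterval widths: 0.5, 0.5, 0.25, 0.25.
f(3.5) ≈ 3.240, f(4) ≈ 3.464, f(4.5) ≈ 3.674, f(4.75) ≈ 3.775, f(5) ≈ 3.873.
On each subinterval the trapezoid contributes (Δs_i/2)·[f(s_{i-1}) + f(s_i)].
Sum ≈ 5.348.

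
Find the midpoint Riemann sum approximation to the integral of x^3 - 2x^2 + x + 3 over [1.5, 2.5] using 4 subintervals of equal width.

Δx = (2.5 − 1.5)/4 = 0.25.
Midpoints: 1.625, 1.875, 2.125, 2.375.
f(1.625) = 1861/512, f(1.875) = 2271/512, f(2.125) = 2913/512, f(2.375) = 3835/512.
Sum = Δx · [f(1.625) + f(1.875) + f(2.125) + f(2.375)].
Sum = 5.3125.

5.3125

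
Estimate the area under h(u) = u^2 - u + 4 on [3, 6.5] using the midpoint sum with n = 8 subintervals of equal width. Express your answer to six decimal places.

Δu = (6.5 − 3)/8 = 0.4375.
Midpoints: 3.21875, 3.65625, 4.09375, 4.53125, 4.96875, 5.40625, 5.84375, 6.28125.
h(3.21875) = 11409/1024, h(3.65625) = 14041/1024, h(4.09375) = 17065/1024, h(4.53125) = 20481/1024, h(4.96875) = 24289/1024, h(5.40625) = 28489/1024, h(5.84375) = 33081/1024, h(6.28125) = 38065/1024.
Sum = Δu · [h(3.21875) + h(3.65625) + h(4.09375) + ...].
Sum ≈ 79.860840.

79.860840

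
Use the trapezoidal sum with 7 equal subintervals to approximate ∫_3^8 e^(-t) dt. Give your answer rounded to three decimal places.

Δt = (8 − 3)/7 = 5/7.
f(3) ≈ 0.050, f(26/7) ≈ 0.024, f(31/7) ≈ 0.012, f(36/7) ≈ 0.006, f(41/7) ≈ 0.003, f(46/7) ≈ 0.001, f(51/7) ≈ 0.001, f(8) ≈ 0.000.
T_7 = (Δt/2)·[f(t_0) + 2f(t_1) + ... + 2f(t_{6}) + f(t_7)].
Sum ≈ 0.052.

0.052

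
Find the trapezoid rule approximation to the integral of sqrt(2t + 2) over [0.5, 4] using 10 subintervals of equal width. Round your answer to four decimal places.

8.8062

Δt = (4 − 0.5)/10 = 0.35.
f(0.5) ≈ 1.7321, f(0.85) ≈ 1.9235, f(1.2) ≈ 2.0976, f(1.55) ≈ 2.2583, f(1.9) ≈ 2.4083, f(2.25) ≈ 2.5495, f(2.6) ≈ 2.6833, f(2.95) ≈ 2.8107, f(3.3) ≈ 2.9326, f(3.65) ≈ 3.0496, f(4) ≈ 3.1623.
T_10 = (Δt/2)·[f(t_0) + 2f(t_1) + ... + 2f(t_{9}) + f(t_10)].
Sum ≈ 8.8062.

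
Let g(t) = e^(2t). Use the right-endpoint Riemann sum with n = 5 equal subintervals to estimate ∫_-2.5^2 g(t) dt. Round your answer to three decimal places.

Δt = (2 − (-2.5))/5 = 0.9.
Right endpoints: -1.6, -0.7, 0.2, 1.1, 2.
g(-1.6) ≈ 0.041, g(-0.7) ≈ 0.247, g(0.2) ≈ 1.492, g(1.1) ≈ 9.025, g(2) ≈ 54.598.
Sum = Δt · [g(-1.6) + g(-0.7) + g(0.2) + g(1.1) + g(2)].
Sum ≈ 58.862.

58.862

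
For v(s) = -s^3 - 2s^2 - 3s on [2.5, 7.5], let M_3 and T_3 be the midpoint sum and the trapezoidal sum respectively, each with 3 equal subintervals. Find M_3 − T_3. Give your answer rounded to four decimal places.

59.0278

M_3 ≈ -1107.407407.
T_3 ≈ -1166.435185.
M_3 − T_3 ≈ 59.0278.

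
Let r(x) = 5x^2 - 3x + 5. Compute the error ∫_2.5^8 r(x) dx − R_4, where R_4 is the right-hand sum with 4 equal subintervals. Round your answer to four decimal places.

Exact integral: ∫_2.5^8 r(x) dx ≈ 768.166667.
R_4 = 964.00390625.
Error ≈ 768.166667 − 964.00390625 ≈ -195.8372.

-195.8372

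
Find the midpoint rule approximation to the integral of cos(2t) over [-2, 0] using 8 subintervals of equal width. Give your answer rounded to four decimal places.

-0.3824

Δt = (0 − (-2))/8 = 0.25.
Midpoints: -1.875, -1.625, -1.375, -1.125, -0.875, -0.625, -0.375, -0.125.
f(-1.875) ≈ -0.8206, f(-1.625) ≈ -0.9941, f(-1.375) ≈ -0.9243, f(-1.125) ≈ -0.6282, f(-0.875) ≈ -0.1782, f(-0.625) ≈ 0.3153, f(-0.375) ≈ 0.7317, f(-0.125) ≈ 0.9689.
Sum = Δt · [f(-1.875) + f(-1.625) + f(-1.375) + ...].
Sum ≈ -0.3824.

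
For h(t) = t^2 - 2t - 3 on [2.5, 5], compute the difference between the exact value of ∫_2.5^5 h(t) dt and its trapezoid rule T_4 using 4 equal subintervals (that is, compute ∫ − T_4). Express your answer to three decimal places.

-0.163

Exact integral: ∫_2.5^5 h(t) dt ≈ 10.20833.
T_4 = 10.37109375.
Error ≈ 10.20833 − 10.37109375 ≈ -0.163.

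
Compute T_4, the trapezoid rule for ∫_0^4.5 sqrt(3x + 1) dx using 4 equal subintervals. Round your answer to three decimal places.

11.942

Δx = (4.5 − 0)/4 = 1.125.
f(0) ≈ 1.000, f(1.125) ≈ 2.092, f(2.25) ≈ 2.784, f(3.375) ≈ 3.335, f(4.5) ≈ 3.808.
T_4 = (Δx/2)·[f(x_0) + 2f(x_1) + 2f(x_2) + 2f(x_3) + f(x_4)].
Sum ≈ 11.942.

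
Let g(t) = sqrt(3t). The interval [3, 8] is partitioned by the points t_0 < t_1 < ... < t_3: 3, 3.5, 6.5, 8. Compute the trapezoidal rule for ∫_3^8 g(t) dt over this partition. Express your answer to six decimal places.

20.030614

Subinterval widths: 0.5, 3, 1.5.
g(3) ≈ 3.000000, g(3.5) ≈ 3.240370, g(6.5) ≈ 4.415880, g(8) ≈ 4.898979.
On each subinterval the trapezoid contributes (Δt_i/2)·[g(t_{i-1}) + g(t_i)].
Sum ≈ 20.030614.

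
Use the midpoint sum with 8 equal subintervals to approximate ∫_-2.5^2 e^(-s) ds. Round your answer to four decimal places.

11.8898

Δs = (2 − (-2.5))/8 = 0.5625.
Midpoints: -2.21875, -1.65625, -1.09375, -0.53125, 0.03125, 0.59375, 1.15625, 1.71875.
f(-2.21875) ≈ 9.1958, f(-1.65625) ≈ 5.2396, f(-1.09375) ≈ 2.9854, f(-0.53125) ≈ 1.7011, f(0.03125) ≈ 0.9692, f(0.59375) ≈ 0.5523, f(1.15625) ≈ 0.3147, f(1.71875) ≈ 0.1793.
Sum = Δs · [f(-2.21875) + f(-1.65625) + f(-1.09375) + ...].
Sum ≈ 11.8898.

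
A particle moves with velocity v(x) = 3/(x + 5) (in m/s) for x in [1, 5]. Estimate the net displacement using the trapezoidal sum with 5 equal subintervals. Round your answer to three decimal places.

1.535

Δx = (5 − 1)/5 = 0.8.
v(1) = 0.5, v(1.8) = 15/34, v(2.6) = 15/38, v(3.4) = 5/14, v(4.2) = 15/46, v(5) = 0.3.
T_5 = (Δx/2)·[v(x_0) + 2v(x_1) + ... + 2v(x_{4}) + v(x_5)].
Sum ≈ 1.535.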